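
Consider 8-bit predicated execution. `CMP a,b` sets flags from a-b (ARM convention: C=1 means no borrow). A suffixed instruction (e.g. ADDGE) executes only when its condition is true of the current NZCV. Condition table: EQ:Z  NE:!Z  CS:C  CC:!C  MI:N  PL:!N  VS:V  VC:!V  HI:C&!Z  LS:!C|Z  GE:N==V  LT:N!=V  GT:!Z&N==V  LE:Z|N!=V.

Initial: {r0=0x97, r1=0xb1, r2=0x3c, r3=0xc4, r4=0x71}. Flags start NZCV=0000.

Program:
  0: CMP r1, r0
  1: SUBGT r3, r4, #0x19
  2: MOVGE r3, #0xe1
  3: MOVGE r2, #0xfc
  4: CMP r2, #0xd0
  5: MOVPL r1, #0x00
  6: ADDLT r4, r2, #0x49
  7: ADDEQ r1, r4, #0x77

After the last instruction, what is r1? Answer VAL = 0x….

VAL = 0x00

[0] flags=0010 → (cmp)
[1] flags=0010 GT?T → r3=0x58
[2] flags=0010 GE?T → r3=0xe1
[3] flags=0010 GE?T → r2=0xfc
[4] flags=0010 → (cmp)
[5] flags=0010 PL?T → r1=0x00
[6] flags=0010 LT?F → skip
[7] flags=0010 EQ?F → skip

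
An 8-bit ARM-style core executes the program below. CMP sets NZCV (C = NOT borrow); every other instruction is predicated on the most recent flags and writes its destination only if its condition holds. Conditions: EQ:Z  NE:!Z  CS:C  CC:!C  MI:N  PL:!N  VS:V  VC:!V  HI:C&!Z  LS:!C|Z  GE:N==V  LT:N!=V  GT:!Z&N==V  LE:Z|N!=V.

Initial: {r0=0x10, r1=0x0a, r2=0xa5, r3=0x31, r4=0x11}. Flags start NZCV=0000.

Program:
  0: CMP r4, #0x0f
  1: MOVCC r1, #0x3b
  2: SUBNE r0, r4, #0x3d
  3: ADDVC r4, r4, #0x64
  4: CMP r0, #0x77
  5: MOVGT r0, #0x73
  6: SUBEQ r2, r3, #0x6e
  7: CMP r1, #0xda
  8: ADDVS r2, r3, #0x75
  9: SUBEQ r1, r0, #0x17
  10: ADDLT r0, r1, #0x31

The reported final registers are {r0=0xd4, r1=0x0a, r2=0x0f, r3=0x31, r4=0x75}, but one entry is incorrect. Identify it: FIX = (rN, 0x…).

[0] flags=0010 → (cmp)
[1] flags=0010 CC?F → skip
[2] flags=0010 NE?T → r0=0xd4
[3] flags=0010 VC?T → r4=0x75
[4] flags=0011 → (cmp)
[5] flags=0011 GT?F → skip
[6] flags=0011 EQ?F → skip
[7] flags=0000 → (cmp)
[8] flags=0000 VS?F → skip
[9] flags=0000 EQ?F → skip
[10] flags=0000 LT?F → skip

FIX = (r2, 0xa5)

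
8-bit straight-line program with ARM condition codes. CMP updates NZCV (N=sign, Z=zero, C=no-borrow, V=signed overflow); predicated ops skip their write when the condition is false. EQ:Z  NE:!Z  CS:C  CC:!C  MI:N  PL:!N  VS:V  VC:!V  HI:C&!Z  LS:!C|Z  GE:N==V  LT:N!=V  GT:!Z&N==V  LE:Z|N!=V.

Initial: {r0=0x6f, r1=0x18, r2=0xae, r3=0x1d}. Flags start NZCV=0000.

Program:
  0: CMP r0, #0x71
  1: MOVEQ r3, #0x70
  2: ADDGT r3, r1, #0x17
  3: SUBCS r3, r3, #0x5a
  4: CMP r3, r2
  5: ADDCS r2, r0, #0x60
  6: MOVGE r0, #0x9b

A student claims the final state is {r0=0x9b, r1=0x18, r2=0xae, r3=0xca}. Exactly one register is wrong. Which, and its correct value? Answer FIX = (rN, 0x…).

FIX = (r3, 0x1d)

0: ✓ CMP  NZCV=1000
1: · MOVEQ
2: · ADDGT
3: · SUBCS
4: ✓ CMP  NZCV=0000
5: · ADDCS
6: ✓ MOVGE  r0←0x9b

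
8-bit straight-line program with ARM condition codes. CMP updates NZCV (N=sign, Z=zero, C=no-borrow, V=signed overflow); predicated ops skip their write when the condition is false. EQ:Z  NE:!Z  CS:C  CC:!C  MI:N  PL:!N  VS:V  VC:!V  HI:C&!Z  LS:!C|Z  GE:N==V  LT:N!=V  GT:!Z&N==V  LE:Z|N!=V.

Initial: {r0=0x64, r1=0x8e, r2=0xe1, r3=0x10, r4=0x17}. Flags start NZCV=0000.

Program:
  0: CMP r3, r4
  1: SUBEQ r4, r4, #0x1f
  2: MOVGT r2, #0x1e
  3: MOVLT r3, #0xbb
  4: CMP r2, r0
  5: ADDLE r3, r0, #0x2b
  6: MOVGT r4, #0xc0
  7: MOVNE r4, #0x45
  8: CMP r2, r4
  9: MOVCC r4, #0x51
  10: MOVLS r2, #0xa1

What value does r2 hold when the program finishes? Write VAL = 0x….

VAL = 0xe1

0: ✓ CMP  NZCV=1000
1: · SUBEQ
2: · MOVGT
3: ✓ MOVLT  r3←0xbb
4: ✓ CMP  NZCV=0011
5: ✓ ADDLE  r3←0x8f
6: · MOVGT
7: ✓ MOVNE  r4←0x45
8: ✓ CMP  NZCV=1010
9: · MOVCC
10: · MOVLS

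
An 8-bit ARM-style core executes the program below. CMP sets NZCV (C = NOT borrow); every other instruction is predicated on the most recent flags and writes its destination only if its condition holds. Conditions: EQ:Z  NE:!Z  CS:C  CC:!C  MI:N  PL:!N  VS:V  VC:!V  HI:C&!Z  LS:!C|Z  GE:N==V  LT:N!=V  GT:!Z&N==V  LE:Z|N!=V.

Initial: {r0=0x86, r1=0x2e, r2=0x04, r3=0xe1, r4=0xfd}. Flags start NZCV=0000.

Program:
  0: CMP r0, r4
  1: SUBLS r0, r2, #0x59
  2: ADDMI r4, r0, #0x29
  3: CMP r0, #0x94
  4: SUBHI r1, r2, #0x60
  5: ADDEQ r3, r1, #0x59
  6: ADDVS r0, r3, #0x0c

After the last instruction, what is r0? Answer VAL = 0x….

[0] flags=1000 → (cmp)
[1] flags=1000 LS?T → r0=0xab
[2] flags=1000 MI?T → r4=0xd4
[3] flags=0010 → (cmp)
[4] flags=0010 HI?T → r1=0xa4
[5] flags=0010 EQ?F → skip
[6] flags=0010 VS?F → skip

VAL = 0xab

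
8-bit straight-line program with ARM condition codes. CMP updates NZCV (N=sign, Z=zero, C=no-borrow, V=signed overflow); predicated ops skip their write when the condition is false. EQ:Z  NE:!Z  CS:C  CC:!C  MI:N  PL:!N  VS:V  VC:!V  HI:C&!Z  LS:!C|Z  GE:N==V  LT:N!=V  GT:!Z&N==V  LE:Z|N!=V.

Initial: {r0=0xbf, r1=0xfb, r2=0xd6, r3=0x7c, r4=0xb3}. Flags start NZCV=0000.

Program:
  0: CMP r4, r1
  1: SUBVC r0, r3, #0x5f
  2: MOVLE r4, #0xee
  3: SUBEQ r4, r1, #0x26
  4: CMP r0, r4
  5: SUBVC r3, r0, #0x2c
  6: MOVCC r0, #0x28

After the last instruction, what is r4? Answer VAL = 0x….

VAL = 0xee

0: ✓ CMP  NZCV=1000
1: ✓ SUBVC  r0←0x1d
2: ✓ MOVLE  r4←0xee
3: · SUBEQ
4: ✓ CMP  NZCV=0000
5: ✓ SUBVC  r3←0xf1
6: ✓ MOVCC  r0←0x28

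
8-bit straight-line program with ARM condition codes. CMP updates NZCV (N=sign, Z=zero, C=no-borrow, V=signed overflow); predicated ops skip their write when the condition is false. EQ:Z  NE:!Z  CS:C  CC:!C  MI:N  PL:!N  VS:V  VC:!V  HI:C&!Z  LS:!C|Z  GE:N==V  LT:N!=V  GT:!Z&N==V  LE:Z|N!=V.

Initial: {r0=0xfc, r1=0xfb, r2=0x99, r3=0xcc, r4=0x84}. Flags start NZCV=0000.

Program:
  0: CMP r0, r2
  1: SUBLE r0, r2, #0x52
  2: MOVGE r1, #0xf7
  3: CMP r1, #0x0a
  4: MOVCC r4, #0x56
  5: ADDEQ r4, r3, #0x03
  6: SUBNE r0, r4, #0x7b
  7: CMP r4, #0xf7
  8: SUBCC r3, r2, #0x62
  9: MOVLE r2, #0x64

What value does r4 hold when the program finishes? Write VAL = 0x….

0: ✓ CMP  NZCV=0010
1: · SUBLE
2: ✓ MOVGE  r1←0xf7
3: ✓ CMP  NZCV=1010
4: · MOVCC
5: · ADDEQ
6: ✓ SUBNE  r0←0x09
7: ✓ CMP  NZCV=1000
8: ✓ SUBCC  r3←0x37
9: ✓ MOVLE  r2←0x64

VAL = 0x84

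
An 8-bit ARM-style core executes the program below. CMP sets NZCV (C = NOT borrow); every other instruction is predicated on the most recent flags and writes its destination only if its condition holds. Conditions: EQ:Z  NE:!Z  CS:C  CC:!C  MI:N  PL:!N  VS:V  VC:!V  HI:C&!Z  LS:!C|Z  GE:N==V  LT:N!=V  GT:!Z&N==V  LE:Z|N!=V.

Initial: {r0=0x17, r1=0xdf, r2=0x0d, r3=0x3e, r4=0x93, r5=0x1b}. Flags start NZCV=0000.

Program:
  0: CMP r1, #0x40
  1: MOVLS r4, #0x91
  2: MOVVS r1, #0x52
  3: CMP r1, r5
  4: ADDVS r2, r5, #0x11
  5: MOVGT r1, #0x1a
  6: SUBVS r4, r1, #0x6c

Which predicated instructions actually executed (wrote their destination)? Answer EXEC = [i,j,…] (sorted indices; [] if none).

EXEC = []

[0] flags=1010 → (cmp)
[1] flags=1010 LS?F → skip
[2] flags=1010 VS?F → skip
[3] flags=1010 → (cmp)
[4] flags=1010 VS?F → skip
[5] flags=1010 GT?F → skip
[6] flags=1010 VS?F → skip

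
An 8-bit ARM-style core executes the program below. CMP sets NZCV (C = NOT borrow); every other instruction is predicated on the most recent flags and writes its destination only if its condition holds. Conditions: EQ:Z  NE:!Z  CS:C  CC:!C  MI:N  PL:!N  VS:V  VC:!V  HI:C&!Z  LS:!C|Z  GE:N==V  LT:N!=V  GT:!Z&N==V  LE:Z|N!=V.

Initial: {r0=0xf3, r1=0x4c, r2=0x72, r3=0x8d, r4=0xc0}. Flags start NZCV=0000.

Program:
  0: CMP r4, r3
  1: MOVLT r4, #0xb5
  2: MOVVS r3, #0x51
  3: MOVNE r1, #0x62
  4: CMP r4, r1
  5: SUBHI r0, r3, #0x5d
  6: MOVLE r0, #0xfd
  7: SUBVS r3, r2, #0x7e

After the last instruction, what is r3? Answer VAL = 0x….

VAL = 0xf4

0: ✓ CMP  NZCV=0010
1: · MOVLT
2: · MOVVS
3: ✓ MOVNE  r1←0x62
4: ✓ CMP  NZCV=0011
5: ✓ SUBHI  r0←0x30
6: ✓ MOVLE  r0←0xfd
7: ✓ SUBVS  r3←0xf4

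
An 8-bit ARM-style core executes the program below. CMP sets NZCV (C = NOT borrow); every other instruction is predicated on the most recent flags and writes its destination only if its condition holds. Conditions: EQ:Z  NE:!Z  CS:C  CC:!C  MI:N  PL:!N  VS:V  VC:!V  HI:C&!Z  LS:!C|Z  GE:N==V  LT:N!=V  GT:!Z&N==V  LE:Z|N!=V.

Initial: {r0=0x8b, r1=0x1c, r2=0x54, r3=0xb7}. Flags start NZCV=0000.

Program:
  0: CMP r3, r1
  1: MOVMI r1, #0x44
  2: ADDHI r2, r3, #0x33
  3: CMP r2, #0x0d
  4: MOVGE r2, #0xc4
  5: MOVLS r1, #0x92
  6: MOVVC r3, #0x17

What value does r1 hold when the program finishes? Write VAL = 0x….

VAL = 0x44

0: ✓ CMP  NZCV=1010
1: ✓ MOVMI  r1←0x44
2: ✓ ADDHI  r2←0xea
3: ✓ CMP  NZCV=1010
4: · MOVGE
5: · MOVLS
6: ✓ MOVVC  r3←0x17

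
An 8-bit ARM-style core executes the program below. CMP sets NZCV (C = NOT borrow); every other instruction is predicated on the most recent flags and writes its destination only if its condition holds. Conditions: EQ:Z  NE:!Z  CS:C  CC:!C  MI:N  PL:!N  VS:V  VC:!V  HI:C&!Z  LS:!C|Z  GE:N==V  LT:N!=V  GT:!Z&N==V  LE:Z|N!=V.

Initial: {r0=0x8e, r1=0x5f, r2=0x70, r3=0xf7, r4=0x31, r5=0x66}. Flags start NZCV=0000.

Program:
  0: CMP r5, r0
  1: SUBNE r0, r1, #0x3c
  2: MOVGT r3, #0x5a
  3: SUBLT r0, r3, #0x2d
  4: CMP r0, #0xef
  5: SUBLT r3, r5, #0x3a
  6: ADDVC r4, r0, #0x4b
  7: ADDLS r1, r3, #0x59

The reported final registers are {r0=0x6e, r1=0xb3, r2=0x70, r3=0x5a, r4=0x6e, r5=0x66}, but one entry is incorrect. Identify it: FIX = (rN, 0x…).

0: ✓ CMP  NZCV=1001
1: ✓ SUBNE  r0←0x23
2: ✓ MOVGT  r3←0x5a
3: · SUBLT
4: ✓ CMP  NZCV=0000
5: · SUBLT
6: ✓ ADDVC  r4←0x6e
7: ✓ ADDLS  r1←0xb3

FIX = (r0, 0x23)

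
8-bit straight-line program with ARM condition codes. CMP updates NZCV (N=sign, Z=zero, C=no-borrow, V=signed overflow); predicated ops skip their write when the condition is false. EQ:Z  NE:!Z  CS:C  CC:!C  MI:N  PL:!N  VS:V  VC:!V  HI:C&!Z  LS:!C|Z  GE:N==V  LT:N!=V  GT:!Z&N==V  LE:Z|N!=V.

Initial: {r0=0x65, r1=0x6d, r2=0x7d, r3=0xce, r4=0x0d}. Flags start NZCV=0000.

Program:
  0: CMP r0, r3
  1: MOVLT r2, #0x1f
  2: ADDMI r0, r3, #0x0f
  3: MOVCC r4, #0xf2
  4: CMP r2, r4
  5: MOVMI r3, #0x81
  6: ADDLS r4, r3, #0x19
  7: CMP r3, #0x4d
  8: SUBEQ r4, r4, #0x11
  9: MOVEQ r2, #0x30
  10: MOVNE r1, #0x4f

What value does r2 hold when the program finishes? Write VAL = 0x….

0: ✓ CMP  NZCV=1001
1: · MOVLT
2: ✓ ADDMI  r0←0xdd
3: ✓ MOVCC  r4←0xf2
4: ✓ CMP  NZCV=1001
5: ✓ MOVMI  r3←0x81
6: ✓ ADDLS  r4←0x9a
7: ✓ CMP  NZCV=0011
8: · SUBEQ
9: · MOVEQ
10: ✓ MOVNE  r1←0x4f

VAL = 0x7d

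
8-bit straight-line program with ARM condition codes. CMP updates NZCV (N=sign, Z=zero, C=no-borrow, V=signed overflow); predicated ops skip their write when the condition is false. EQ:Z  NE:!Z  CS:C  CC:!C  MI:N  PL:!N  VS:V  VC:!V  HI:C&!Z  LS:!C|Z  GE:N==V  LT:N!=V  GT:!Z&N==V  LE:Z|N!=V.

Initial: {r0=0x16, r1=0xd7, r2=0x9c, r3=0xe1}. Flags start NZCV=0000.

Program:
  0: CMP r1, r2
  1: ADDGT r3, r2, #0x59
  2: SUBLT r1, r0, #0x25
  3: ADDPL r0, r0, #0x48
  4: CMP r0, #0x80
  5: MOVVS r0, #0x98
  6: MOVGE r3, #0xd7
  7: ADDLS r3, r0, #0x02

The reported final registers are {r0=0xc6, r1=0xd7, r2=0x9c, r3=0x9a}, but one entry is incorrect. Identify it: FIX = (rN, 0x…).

[0] flags=0010 → (cmp)
[1] flags=0010 GT?T → r3=0xf5
[2] flags=0010 LT?F → skip
[3] flags=0010 PL?T → r0=0x5e
[4] flags=1001 → (cmp)
[5] flags=1001 VS?T → r0=0x98
[6] flags=1001 GE?T → r3=0xd7
[7] flags=1001 LS?T → r3=0x9a

FIX = (r0, 0x98)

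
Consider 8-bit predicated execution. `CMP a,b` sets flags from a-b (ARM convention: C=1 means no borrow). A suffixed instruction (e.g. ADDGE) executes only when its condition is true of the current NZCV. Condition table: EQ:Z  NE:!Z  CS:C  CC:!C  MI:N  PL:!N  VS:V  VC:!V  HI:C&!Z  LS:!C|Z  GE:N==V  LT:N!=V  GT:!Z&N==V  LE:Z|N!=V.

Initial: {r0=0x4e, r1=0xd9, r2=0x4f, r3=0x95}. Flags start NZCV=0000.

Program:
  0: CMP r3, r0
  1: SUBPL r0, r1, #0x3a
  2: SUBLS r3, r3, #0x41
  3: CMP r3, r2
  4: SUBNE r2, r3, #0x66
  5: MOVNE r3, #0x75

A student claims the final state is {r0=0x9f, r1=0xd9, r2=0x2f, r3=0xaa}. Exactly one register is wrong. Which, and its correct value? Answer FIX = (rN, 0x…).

[0] flags=0011 → (cmp)
[1] flags=0011 PL?T → r0=0x9f
[2] flags=0011 LS?F → skip
[3] flags=0011 → (cmp)
[4] flags=0011 NE?T → r2=0x2f
[5] flags=0011 NE?T → r3=0x75

FIX = (r3, 0x75)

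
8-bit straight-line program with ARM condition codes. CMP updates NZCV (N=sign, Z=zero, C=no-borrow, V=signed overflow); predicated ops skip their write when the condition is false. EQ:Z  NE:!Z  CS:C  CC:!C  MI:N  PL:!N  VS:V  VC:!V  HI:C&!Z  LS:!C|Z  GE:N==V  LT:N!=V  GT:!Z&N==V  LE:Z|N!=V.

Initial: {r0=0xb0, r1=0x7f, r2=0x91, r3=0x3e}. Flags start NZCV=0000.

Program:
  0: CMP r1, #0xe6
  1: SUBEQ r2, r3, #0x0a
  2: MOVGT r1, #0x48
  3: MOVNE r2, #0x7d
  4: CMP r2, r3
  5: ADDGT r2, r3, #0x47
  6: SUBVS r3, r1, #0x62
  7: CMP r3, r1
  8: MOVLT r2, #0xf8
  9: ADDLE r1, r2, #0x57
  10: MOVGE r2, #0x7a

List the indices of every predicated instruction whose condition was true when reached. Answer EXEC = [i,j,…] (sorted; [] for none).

0: ✓ CMP  NZCV=1001
1: · SUBEQ
2: ✓ MOVGT  r1←0x48
3: ✓ MOVNE  r2←0x7d
4: ✓ CMP  NZCV=0010
5: ✓ ADDGT  r2←0x85
6: · SUBVS
7: ✓ CMP  NZCV=1000
8: ✓ MOVLT  r2←0xf8
9: ✓ ADDLE  r1←0x4f
10: · MOVGE

EXEC = [2,3,5,8,9]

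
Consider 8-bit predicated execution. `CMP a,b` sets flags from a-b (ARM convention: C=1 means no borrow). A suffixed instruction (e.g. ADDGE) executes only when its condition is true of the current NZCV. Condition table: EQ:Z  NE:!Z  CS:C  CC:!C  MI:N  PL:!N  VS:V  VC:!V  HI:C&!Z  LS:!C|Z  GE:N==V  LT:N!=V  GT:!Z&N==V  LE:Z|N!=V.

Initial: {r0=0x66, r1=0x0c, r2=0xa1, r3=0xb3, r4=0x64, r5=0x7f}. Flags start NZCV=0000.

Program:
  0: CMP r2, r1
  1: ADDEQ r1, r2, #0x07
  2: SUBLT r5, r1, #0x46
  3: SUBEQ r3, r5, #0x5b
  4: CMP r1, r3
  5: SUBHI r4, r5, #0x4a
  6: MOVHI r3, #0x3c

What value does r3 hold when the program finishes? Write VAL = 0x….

VAL = 0xb3

0: ✓ CMP  NZCV=1010
1: · ADDEQ
2: ✓ SUBLT  r5←0xc6
3: · SUBEQ
4: ✓ CMP  NZCV=0000
5: · SUBHI
6: · MOVHI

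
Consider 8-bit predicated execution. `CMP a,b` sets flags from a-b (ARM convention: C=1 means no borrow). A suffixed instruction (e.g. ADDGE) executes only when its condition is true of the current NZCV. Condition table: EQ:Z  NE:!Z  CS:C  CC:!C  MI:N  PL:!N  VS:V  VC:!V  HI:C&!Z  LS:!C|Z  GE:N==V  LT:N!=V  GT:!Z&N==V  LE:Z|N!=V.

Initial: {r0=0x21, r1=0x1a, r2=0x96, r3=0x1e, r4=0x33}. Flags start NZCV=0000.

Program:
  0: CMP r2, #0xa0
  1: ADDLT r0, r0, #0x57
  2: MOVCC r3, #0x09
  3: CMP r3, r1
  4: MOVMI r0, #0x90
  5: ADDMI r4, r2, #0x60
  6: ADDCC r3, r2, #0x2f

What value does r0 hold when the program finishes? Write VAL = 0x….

0: ✓ CMP  NZCV=1000
1: ✓ ADDLT  r0←0x78
2: ✓ MOVCC  r3←0x09
3: ✓ CMP  NZCV=1000
4: ✓ MOVMI  r0←0x90
5: ✓ ADDMI  r4←0xf6
6: ✓ ADDCC  r3←0xc5

VAL = 0x90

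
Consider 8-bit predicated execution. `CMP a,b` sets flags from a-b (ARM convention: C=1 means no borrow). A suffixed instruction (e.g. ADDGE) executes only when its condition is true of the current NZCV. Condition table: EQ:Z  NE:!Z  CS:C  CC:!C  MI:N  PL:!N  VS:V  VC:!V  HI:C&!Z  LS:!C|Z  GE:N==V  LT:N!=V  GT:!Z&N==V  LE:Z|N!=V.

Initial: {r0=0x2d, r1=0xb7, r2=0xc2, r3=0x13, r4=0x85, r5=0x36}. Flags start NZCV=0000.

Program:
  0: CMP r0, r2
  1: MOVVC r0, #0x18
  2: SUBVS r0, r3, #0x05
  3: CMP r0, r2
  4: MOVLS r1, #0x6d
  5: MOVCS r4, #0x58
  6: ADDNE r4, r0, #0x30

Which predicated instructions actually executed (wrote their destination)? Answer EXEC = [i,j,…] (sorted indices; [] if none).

EXEC = [1,4,6]

[0] flags=0000 → (cmp)
[1] flags=0000 VC?T → r0=0x18
[2] flags=0000 VS?F → skip
[3] flags=0000 → (cmp)
[4] flags=0000 LS?T → r1=0x6d
[5] flags=0000 CS?F → skip
[6] flags=0000 NE?T → r4=0x48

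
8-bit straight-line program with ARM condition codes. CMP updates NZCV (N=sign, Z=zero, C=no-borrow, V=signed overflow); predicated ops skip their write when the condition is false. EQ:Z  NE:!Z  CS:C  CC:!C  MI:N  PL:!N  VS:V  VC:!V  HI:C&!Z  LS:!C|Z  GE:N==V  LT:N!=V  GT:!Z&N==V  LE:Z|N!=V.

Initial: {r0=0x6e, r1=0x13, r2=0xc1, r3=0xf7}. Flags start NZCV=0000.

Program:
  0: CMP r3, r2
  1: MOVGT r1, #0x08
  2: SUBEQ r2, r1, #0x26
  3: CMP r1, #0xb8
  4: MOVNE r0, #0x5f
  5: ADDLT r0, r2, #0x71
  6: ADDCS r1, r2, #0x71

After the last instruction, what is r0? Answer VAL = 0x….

VAL = 0x5f

[0] flags=0010 → (cmp)
[1] flags=0010 GT?T → r1=0x08
[2] flags=0010 EQ?F → skip
[3] flags=0000 → (cmp)
[4] flags=0000 NE?T → r0=0x5f
[5] flags=0000 LT?F → skip
[6] flags=0000 CS?F → skip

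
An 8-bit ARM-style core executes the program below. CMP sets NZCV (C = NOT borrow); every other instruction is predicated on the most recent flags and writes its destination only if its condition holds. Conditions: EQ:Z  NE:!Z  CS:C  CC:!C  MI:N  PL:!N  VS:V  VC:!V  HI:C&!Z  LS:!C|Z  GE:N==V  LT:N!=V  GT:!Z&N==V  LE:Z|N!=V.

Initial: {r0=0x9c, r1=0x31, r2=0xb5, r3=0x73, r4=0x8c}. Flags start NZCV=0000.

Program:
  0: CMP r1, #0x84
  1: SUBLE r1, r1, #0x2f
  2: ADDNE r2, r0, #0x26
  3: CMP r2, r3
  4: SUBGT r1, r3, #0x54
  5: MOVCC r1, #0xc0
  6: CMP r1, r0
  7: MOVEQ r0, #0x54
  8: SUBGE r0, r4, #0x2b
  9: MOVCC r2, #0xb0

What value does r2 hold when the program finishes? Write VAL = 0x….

[0] flags=1001 → (cmp)
[1] flags=1001 LE?F → skip
[2] flags=1001 NE?T → r2=0xc2
[3] flags=0011 → (cmp)
[4] flags=0011 GT?F → skip
[5] flags=0011 CC?F → skip
[6] flags=1001 → (cmp)
[7] flags=1001 EQ?F → skip
[8] flags=1001 GE?T → r0=0x61
[9] flags=1001 CC?T → r2=0xb0

VAL = 0xb0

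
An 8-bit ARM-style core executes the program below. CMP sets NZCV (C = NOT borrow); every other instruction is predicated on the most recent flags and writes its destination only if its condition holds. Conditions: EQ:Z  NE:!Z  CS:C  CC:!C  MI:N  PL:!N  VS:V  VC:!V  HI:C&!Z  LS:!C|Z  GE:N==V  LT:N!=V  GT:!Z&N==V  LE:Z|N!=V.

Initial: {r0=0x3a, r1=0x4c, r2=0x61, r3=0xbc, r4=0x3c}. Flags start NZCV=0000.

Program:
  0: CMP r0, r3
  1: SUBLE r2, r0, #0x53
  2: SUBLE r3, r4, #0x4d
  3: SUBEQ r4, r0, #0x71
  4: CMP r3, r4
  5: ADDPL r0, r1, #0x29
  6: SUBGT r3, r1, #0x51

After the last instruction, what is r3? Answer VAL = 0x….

VAL = 0xbc

[0] flags=0000 → (cmp)
[1] flags=0000 LE?F → skip
[2] flags=0000 LE?F → skip
[3] flags=0000 EQ?F → skip
[4] flags=1010 → (cmp)
[5] flags=1010 PL?F → skip
[6] flags=1010 GT?F → skip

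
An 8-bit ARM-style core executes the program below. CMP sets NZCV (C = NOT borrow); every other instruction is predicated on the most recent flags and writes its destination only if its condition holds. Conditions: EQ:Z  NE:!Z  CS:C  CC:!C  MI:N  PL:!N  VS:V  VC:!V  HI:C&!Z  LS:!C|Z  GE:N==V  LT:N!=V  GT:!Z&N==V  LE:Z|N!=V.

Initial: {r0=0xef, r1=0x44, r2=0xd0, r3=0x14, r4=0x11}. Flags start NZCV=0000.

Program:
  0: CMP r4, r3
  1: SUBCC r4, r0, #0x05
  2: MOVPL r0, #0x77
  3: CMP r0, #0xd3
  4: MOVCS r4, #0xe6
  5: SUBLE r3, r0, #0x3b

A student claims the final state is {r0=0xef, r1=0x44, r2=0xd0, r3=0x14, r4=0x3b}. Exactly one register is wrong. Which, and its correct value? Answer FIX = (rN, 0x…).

FIX = (r4, 0xe6)

0: ✓ CMP  NZCV=1000
1: ✓ SUBCC  r4←0xea
2: · MOVPL
3: ✓ CMP  NZCV=0010
4: ✓ MOVCS  r4←0xe6
5: · SUBLE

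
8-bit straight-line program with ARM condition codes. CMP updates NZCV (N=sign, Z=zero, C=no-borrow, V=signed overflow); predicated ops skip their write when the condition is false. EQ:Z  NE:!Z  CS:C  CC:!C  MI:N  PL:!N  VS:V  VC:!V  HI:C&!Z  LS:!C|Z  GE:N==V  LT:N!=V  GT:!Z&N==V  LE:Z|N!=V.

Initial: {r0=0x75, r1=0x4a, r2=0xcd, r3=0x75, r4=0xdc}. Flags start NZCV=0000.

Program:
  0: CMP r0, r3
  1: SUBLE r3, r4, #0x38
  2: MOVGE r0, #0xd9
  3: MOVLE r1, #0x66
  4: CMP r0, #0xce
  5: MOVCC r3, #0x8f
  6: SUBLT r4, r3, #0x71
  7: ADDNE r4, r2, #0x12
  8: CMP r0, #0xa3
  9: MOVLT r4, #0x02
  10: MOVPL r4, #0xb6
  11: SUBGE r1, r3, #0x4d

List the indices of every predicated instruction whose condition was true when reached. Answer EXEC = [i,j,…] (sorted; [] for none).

EXEC = [1,2,3,7,10,11]

[0] flags=0110 → (cmp)
[1] flags=0110 LE?T → r3=0xa4
[2] flags=0110 GE?T → r0=0xd9
[3] flags=0110 LE?T → r1=0x66
[4] flags=0010 → (cmp)
[5] flags=0010 CC?F → skip
[6] flags=0010 LT?F → skip
[7] flags=0010 NE?T → r4=0xdf
[8] flags=0010 → (cmp)
[9] flags=0010 LT?F → skip
[10] flags=0010 PL?T → r4=0xb6
[11] flags=0010 GE?T → r1=0x57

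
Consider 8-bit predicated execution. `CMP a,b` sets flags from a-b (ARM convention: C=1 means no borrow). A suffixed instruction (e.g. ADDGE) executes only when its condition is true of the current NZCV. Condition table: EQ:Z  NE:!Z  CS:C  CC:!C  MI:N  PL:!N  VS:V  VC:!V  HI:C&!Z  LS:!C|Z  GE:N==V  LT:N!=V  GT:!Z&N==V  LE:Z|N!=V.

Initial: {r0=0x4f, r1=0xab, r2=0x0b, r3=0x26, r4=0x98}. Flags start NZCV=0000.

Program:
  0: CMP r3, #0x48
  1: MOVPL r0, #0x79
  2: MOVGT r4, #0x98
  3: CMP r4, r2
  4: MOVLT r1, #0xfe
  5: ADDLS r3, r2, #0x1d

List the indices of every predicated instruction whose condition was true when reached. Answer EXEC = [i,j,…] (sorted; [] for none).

[0] flags=1000 → (cmp)
[1] flags=1000 PL?F → skip
[2] flags=1000 GT?F → skip
[3] flags=1010 → (cmp)
[4] flags=1010 LT?T → r1=0xfe
[5] flags=1010 LS?F → skip

EXEC = [4]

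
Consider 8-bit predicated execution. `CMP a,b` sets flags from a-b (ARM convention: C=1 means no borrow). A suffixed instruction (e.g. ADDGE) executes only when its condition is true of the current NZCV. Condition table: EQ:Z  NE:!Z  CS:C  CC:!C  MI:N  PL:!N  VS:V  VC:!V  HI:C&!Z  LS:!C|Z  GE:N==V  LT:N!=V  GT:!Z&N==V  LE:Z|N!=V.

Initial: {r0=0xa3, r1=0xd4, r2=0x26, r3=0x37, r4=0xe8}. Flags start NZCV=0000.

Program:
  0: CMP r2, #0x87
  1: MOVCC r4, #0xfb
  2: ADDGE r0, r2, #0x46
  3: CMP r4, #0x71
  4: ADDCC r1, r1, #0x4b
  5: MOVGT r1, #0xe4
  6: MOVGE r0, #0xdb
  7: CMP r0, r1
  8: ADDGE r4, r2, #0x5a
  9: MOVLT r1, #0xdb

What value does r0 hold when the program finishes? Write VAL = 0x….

VAL = 0x6c

0: ✓ CMP  NZCV=1001
1: ✓ MOVCC  r4←0xfb
2: ✓ ADDGE  r0←0x6c
3: ✓ CMP  NZCV=1010
4: · ADDCC
5: · MOVGT
6: · MOVGE
7: ✓ CMP  NZCV=1001
8: ✓ ADDGE  r4←0x80
9: · MOVLT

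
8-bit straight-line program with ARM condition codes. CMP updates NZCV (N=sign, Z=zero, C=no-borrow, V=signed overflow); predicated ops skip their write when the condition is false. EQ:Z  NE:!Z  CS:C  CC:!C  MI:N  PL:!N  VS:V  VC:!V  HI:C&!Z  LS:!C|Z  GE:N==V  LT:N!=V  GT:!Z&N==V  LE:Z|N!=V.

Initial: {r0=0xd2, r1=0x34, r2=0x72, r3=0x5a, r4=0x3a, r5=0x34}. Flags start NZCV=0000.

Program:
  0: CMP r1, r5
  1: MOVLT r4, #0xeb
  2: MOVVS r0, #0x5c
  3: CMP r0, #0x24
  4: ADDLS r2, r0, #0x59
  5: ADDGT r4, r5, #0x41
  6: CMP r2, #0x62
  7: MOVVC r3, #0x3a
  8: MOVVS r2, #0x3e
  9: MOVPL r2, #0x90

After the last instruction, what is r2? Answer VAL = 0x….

VAL = 0x90

[0] flags=0110 → (cmp)
[1] flags=0110 LT?F → skip
[2] flags=0110 VS?F → skip
[3] flags=1010 → (cmp)
[4] flags=1010 LS?F → skip
[5] flags=1010 GT?F → skip
[6] flags=0010 → (cmp)
[7] flags=0010 VC?T → r3=0x3a
[8] flags=0010 VS?F → skip
[9] flags=0010 PL?T → r2=0x90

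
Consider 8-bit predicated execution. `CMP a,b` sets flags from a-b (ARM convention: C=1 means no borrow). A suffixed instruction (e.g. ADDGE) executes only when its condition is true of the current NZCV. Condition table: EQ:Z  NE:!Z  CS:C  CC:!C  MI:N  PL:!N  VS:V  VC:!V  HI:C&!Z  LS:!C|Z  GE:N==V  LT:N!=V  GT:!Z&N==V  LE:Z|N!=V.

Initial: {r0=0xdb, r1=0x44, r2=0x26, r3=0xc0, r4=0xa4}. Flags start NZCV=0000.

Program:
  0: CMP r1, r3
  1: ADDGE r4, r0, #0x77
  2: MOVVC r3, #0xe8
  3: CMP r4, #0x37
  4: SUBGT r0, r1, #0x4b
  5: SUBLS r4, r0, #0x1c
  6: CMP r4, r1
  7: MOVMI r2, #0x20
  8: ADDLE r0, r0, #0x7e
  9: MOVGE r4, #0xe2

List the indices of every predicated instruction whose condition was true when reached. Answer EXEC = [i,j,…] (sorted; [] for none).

EXEC = [1,4,9]

0: ✓ CMP  NZCV=1001
1: ✓ ADDGE  r4←0x52
2: · MOVVC
3: ✓ CMP  NZCV=0010
4: ✓ SUBGT  r0←0xf9
5: · SUBLS
6: ✓ CMP  NZCV=0010
7: · MOVMI
8: · ADDLE
9: ✓ MOVGE  r4←0xe2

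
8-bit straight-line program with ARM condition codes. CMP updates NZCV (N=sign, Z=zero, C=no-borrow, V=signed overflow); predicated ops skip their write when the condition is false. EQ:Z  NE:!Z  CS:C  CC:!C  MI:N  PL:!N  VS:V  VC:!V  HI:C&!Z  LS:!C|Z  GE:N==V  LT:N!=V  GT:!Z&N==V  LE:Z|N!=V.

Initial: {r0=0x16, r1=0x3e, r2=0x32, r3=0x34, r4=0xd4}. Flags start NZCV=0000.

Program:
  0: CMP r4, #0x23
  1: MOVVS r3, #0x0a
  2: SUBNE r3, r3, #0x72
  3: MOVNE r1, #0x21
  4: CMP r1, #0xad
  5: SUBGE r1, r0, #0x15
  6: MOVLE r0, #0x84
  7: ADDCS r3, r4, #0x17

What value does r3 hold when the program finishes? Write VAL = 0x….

[0] flags=1010 → (cmp)
[1] flags=1010 VS?F → skip
[2] flags=1010 NE?T → r3=0xc2
[3] flags=1010 NE?T → r1=0x21
[4] flags=0000 → (cmp)
[5] flags=0000 GE?T → r1=0x01
[6] flags=0000 LE?F → skip
[7] flags=0000 CS?F → skip

VAL = 0xc2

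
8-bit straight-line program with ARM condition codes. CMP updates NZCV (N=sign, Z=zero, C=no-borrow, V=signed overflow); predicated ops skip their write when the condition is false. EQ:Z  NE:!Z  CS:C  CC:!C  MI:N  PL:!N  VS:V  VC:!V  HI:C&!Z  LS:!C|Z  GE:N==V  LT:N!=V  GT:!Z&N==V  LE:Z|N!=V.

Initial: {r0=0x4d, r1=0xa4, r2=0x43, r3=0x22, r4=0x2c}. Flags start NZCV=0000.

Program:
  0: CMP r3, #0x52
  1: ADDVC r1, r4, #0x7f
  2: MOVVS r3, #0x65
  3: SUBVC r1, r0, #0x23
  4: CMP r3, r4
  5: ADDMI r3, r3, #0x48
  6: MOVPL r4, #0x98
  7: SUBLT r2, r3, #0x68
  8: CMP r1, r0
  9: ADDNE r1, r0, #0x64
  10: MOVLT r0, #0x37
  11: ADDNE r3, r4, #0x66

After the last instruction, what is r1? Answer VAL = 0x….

0: ✓ CMP  NZCV=1000
1: ✓ ADDVC  r1←0xab
2: · MOVVS
3: ✓ SUBVC  r1←0x2a
4: ✓ CMP  NZCV=1000
5: ✓ ADDMI  r3←0x6a
6: · MOVPL
7: ✓ SUBLT  r2←0x02
8: ✓ CMP  NZCV=1000
9: ✓ ADDNE  r1←0xb1
10: ✓ MOVLT  r0←0x37
11: ✓ ADDNE  r3←0x92

VAL = 0xb1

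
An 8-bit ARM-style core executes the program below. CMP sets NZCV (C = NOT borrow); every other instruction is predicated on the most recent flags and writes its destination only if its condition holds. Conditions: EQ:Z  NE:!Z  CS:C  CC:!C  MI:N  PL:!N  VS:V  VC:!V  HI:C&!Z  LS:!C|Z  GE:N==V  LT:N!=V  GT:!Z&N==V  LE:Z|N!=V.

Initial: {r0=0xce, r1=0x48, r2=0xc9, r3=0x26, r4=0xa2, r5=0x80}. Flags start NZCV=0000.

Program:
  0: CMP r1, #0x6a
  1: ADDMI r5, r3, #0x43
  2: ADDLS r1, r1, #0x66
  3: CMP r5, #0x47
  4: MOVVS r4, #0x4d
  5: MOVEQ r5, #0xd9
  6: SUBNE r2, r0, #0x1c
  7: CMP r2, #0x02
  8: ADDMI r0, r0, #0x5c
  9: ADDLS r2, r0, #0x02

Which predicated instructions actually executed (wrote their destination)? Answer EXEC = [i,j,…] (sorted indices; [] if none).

0: ✓ CMP  NZCV=1000
1: ✓ ADDMI  r5←0x69
2: ✓ ADDLS  r1←0xae
3: ✓ CMP  NZCV=0010
4: · MOVVS
5: · MOVEQ
6: ✓ SUBNE  r2←0xb2
7: ✓ CMP  NZCV=1010
8: ✓ ADDMI  r0←0x2a
9: · ADDLS

EXEC = [1,2,6,8]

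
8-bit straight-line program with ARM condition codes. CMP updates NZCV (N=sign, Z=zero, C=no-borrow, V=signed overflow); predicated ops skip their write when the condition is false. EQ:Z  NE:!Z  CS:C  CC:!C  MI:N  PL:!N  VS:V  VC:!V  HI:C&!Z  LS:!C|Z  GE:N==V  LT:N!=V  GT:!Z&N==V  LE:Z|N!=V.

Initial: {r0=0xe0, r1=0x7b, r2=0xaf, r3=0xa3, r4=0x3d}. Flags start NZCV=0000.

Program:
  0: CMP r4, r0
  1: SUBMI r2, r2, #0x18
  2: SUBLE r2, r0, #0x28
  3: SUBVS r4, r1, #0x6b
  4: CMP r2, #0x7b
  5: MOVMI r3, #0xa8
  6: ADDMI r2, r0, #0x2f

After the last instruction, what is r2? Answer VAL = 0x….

0: ✓ CMP  NZCV=0000
1: · SUBMI
2: · SUBLE
3: · SUBVS
4: ✓ CMP  NZCV=0011
5: · MOVMI
6: · ADDMI

VAL = 0xaf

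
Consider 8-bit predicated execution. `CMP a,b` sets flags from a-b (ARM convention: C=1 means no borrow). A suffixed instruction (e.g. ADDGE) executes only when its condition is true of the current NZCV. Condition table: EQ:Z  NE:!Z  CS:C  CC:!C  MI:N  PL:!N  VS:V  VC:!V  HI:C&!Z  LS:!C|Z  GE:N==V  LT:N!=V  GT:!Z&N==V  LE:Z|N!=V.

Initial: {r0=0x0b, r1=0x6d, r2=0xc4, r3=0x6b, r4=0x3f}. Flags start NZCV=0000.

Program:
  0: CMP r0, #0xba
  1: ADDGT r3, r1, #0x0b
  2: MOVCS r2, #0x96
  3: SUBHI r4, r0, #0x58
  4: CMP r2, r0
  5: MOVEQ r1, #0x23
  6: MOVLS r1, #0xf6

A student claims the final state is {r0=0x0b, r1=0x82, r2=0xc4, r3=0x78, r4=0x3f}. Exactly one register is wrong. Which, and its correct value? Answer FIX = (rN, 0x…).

[0] flags=0000 → (cmp)
[1] flags=0000 GT?T → r3=0x78
[2] flags=0000 CS?F → skip
[3] flags=0000 HI?F → skip
[4] flags=1010 → (cmp)
[5] flags=1010 EQ?F → skip
[6] flags=1010 LS?F → skip

FIX = (r1, 0x6d)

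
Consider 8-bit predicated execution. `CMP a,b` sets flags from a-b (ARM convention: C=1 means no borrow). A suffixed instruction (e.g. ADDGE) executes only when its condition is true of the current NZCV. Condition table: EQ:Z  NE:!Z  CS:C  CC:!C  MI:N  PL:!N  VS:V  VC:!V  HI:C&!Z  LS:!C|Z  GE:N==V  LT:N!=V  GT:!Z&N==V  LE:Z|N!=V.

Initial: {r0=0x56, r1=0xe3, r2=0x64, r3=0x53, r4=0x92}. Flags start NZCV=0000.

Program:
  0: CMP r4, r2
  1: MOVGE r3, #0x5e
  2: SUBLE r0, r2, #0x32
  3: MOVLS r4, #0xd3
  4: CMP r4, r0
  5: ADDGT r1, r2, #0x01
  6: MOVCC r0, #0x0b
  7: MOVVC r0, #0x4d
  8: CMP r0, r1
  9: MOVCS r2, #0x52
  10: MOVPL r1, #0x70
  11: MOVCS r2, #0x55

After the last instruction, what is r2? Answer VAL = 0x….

[0] flags=0011 → (cmp)
[1] flags=0011 GE?F → skip
[2] flags=0011 LE?T → r0=0x32
[3] flags=0011 LS?F → skip
[4] flags=0011 → (cmp)
[5] flags=0011 GT?F → skip
[6] flags=0011 CC?F → skip
[7] flags=0011 VC?F → skip
[8] flags=0000 → (cmp)
[9] flags=0000 CS?F → skip
[10] flags=0000 PL?T → r1=0x70
[11] flags=0000 CS?F → skip

VAL = 0x64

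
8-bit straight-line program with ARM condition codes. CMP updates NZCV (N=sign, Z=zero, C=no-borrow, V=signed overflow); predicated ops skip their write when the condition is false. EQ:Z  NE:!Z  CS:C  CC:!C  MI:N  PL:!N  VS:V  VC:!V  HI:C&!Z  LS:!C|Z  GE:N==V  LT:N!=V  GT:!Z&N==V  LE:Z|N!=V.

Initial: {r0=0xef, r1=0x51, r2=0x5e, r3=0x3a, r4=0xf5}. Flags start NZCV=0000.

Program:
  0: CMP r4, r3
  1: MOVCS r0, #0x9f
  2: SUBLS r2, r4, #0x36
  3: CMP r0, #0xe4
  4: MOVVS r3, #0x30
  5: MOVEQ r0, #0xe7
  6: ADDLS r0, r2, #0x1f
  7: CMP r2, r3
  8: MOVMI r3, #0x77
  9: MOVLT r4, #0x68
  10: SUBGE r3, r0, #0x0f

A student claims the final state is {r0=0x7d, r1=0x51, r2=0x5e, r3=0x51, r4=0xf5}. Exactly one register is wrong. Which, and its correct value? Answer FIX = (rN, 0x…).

0: ✓ CMP  NZCV=1010
1: ✓ MOVCS  r0←0x9f
2: · SUBLS
3: ✓ CMP  NZCV=1000
4: · MOVVS
5: · MOVEQ
6: ✓ ADDLS  r0←0x7d
7: ✓ CMP  NZCV=0010
8: · MOVMI
9: · MOVLT
10: ✓ SUBGE  r3←0x6e

FIX = (r3, 0x6e)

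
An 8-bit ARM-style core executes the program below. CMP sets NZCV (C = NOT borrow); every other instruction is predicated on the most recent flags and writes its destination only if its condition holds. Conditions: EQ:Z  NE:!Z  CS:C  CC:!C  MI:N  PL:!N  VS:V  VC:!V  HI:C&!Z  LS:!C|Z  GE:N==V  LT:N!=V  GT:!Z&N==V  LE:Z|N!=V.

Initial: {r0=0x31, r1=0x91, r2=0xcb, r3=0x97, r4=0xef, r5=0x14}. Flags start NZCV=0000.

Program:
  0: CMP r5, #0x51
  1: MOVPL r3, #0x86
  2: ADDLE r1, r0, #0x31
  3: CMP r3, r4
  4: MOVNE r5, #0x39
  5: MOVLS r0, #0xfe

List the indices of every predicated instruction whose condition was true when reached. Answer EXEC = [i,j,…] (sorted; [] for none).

EXEC = [2,4,5]

[0] flags=1000 → (cmp)
[1] flags=1000 PL?F → skip
[2] flags=1000 LE?T → r1=0x62
[3] flags=1000 → (cmp)
[4] flags=1000 NE?T → r5=0x39
[5] flags=1000 LS?T → r0=0xfe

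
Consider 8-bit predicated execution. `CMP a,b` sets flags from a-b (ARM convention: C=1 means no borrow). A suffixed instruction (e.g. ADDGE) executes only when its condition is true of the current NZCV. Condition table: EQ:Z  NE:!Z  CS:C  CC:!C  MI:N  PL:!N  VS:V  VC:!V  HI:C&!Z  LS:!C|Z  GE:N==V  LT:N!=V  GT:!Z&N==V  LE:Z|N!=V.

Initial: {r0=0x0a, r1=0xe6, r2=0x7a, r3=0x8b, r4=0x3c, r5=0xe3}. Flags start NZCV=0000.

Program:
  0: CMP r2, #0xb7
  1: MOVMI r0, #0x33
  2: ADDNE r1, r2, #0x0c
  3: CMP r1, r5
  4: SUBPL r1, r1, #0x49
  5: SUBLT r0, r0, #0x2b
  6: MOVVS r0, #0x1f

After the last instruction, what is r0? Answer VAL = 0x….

0: ✓ CMP  NZCV=1001
1: ✓ MOVMI  r0←0x33
2: ✓ ADDNE  r1←0x86
3: ✓ CMP  NZCV=1000
4: · SUBPL
5: ✓ SUBLT  r0←0x08
6: · MOVVS

VAL = 0x08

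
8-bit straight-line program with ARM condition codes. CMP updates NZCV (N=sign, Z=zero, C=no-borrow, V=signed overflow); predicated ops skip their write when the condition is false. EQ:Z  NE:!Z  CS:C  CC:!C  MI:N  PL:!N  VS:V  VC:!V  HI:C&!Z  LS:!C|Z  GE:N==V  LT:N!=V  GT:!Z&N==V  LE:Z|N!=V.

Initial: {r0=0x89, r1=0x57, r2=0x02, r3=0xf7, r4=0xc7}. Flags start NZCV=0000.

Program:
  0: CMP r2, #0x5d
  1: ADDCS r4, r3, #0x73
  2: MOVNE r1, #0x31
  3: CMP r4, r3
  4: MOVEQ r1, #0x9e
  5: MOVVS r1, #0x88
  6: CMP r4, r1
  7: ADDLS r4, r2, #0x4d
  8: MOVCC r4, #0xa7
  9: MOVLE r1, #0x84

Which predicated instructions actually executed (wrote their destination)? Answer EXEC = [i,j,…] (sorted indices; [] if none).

0: ✓ CMP  NZCV=1000
1: · ADDCS
2: ✓ MOVNE  r1←0x31
3: ✓ CMP  NZCV=1000
4: · MOVEQ
5: · MOVVS
6: ✓ CMP  NZCV=1010
7: · ADDLS
8: · MOVCC
9: ✓ MOVLE  r1←0x84

EXEC = [2,9]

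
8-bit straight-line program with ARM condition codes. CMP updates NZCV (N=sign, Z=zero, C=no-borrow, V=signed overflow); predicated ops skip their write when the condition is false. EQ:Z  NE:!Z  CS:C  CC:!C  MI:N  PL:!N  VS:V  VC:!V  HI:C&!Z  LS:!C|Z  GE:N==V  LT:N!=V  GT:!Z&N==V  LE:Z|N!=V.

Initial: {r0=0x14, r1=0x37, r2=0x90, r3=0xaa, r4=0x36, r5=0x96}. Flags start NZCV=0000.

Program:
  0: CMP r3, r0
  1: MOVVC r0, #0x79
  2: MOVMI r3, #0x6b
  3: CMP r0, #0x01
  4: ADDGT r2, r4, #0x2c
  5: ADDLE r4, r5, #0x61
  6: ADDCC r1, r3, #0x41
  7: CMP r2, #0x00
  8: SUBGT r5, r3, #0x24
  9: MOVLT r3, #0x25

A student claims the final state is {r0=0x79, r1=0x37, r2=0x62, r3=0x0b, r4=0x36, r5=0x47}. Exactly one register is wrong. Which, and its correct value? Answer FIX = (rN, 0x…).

0: ✓ CMP  NZCV=1010
1: ✓ MOVVC  r0←0x79
2: ✓ MOVMI  r3←0x6b
3: ✓ CMP  NZCV=0010
4: ✓ ADDGT  r2←0x62
5: · ADDLE
6: · ADDCC
7: ✓ CMP  NZCV=0010
8: ✓ SUBGT  r5←0x47
9: · MOVLT

FIX = (r3, 0x6b)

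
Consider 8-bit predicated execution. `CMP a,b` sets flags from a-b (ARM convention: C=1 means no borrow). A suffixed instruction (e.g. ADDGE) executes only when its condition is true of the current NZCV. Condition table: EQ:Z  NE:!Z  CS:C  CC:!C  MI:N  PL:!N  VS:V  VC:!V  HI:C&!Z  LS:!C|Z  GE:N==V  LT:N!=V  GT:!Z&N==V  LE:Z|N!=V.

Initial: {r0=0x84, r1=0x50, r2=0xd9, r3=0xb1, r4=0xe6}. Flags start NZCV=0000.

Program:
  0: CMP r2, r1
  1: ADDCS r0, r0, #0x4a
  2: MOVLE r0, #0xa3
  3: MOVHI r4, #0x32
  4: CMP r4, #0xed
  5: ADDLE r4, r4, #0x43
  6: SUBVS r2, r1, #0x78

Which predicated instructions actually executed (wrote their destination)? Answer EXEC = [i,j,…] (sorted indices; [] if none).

[0] flags=1010 → (cmp)
[1] flags=1010 CS?T → r0=0xce
[2] flags=1010 LE?T → r0=0xa3
[3] flags=1010 HI?T → r4=0x32
[4] flags=0000 → (cmp)
[5] flags=0000 LE?F → skip
[6] flags=0000 VS?F → skip

EXEC = [1,2,3]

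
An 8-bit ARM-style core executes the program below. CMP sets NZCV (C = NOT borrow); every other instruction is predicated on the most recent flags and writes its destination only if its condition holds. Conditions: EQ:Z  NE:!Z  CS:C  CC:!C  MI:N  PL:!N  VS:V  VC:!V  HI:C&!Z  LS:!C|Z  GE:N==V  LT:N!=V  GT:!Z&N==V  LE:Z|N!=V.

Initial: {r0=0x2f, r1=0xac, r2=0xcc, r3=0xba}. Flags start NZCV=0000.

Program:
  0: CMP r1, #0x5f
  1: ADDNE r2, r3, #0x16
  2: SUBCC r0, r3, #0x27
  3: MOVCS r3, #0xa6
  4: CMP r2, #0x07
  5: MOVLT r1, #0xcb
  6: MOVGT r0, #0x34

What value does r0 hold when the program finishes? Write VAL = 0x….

VAL = 0x2f

[0] flags=0011 → (cmp)
[1] flags=0011 NE?T → r2=0xd0
[2] flags=0011 CC?F → skip
[3] flags=0011 CS?T → r3=0xa6
[4] flags=1010 → (cmp)
[5] flags=1010 LT?T → r1=0xcb
[6] flags=1010 GT?F → skip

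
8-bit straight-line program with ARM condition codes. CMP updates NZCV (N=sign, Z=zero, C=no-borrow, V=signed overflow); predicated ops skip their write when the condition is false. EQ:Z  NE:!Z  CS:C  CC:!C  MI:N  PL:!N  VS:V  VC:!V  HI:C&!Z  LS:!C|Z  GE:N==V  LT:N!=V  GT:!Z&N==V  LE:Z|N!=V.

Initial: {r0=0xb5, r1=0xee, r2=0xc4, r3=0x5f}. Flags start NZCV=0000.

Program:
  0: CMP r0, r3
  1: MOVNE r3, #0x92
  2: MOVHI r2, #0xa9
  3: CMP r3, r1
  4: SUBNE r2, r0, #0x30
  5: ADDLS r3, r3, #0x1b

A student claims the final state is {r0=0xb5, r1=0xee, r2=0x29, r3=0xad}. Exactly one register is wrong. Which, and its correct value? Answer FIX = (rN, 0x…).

0: ✓ CMP  NZCV=0011
1: ✓ MOVNE  r3←0x92
2: ✓ MOVHI  r2←0xa9
3: ✓ CMP  NZCV=1000
4: ✓ SUBNE  r2←0x85
5: ✓ ADDLS  r3←0xad

FIX = (r2, 0x85)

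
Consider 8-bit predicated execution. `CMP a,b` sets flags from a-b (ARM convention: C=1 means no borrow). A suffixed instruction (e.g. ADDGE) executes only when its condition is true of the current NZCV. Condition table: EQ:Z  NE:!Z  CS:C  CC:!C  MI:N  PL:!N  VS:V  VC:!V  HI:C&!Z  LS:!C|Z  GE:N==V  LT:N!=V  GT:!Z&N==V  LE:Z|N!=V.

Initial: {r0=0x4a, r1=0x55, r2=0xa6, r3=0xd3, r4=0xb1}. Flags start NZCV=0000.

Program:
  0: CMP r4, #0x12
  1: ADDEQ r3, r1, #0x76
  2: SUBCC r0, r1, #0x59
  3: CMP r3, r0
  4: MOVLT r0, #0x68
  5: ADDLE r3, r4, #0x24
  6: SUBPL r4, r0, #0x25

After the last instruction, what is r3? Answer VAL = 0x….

[0] flags=1010 → (cmp)
[1] flags=1010 EQ?F → skip
[2] flags=1010 CC?F → skip
[3] flags=1010 → (cmp)
[4] flags=1010 LT?T → r0=0x68
[5] flags=1010 LE?T → r3=0xd5
[6] flags=1010 PL?F → skip

VAL = 0xd5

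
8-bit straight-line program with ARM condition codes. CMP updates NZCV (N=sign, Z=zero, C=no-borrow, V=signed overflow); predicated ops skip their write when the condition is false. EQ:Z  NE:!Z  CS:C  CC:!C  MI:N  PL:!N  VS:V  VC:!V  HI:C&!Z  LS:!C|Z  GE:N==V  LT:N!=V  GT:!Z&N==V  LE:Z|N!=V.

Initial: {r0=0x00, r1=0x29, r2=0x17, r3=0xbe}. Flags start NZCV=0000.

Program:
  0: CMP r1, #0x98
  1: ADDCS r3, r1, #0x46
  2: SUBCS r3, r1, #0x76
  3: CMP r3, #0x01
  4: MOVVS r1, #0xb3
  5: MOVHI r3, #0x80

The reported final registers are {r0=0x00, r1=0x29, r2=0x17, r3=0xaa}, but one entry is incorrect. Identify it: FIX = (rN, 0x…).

[0] flags=1001 → (cmp)
[1] flags=1001 CS?F → skip
[2] flags=1001 CS?F → skip
[3] flags=1010 → (cmp)
[4] flags=1010 VS?F → skip
[5] flags=1010 HI?T → r3=0x80

FIX = (r3, 0x80)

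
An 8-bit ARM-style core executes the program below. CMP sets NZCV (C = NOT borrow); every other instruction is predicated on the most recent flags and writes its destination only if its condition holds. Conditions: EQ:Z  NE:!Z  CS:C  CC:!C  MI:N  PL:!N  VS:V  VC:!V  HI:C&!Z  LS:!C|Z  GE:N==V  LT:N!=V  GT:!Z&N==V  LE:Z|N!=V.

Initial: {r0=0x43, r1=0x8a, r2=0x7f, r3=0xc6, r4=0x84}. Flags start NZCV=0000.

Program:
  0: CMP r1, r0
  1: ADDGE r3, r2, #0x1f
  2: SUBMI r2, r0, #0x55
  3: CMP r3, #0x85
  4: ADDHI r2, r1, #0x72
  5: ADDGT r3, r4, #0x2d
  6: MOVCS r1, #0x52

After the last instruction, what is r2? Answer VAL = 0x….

[0] flags=0011 → (cmp)
[1] flags=0011 GE?F → skip
[2] flags=0011 MI?F → skip
[3] flags=0010 → (cmp)
[4] flags=0010 HI?T → r2=0xfc
[5] flags=0010 GT?T → r3=0xb1
[6] flags=0010 CS?T → r1=0x52

VAL = 0xfc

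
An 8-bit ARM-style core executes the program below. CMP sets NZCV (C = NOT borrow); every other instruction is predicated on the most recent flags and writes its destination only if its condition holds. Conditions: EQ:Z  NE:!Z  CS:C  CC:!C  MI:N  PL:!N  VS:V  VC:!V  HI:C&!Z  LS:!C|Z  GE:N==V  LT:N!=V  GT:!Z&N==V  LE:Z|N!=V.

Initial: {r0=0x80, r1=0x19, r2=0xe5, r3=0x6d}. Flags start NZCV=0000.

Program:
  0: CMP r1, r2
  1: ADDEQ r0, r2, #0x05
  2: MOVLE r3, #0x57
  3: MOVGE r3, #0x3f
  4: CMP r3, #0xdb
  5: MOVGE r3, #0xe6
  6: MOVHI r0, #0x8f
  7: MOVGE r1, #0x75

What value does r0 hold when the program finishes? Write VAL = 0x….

VAL = 0x80

[0] flags=0000 → (cmp)
[1] flags=0000 EQ?F → skip
[2] flags=0000 LE?F → skip
[3] flags=0000 GE?T → r3=0x3f
[4] flags=0000 → (cmp)
[5] flags=0000 GE?T → r3=0xe6
[6] flags=0000 HI?F → skip
[7] flags=0000 GE?T → r1=0x75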